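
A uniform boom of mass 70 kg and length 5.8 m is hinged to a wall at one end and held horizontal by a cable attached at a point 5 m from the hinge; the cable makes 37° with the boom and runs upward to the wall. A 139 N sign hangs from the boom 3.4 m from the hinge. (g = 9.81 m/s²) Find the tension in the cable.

Take torques about the hinge: T sin 37° · 5 = 70×9.81×2.9 + 139×3.4 = 2464 N·m.
So T = 2464 / (0.6018 × 5) = 818.87 N.

T ≈ 819 N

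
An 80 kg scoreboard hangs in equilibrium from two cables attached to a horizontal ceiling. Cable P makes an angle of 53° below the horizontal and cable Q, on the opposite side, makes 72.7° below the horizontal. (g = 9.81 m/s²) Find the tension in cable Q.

Weight W = 80 × 9.81 = 784.8 N acts straight down.
Horizontal: T_P cos 53° = T_Q cos 72.7°  →  T_P = 0.4941 T_Q.
Vertical: T_P sin 53° + T_Q sin 72.7° = 784.8.
Substituting the horizontal relation into the vertical equation gives 1.349 T_Q = 784.8, so T_Q = 581.6 N.

T_Q ≈ 582 N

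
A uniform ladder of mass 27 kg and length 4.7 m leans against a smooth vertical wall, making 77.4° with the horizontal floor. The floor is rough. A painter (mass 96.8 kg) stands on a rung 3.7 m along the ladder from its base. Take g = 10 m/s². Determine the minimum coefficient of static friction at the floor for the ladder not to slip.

ΣF_y = 0: N_floor = 27×10 + 96.8×10 = 1238 N.
Torques about the foot: N_wall · 4.7 sin 77.4° = 27×10×2.35 cos 77.4° + 96.8×10×3.7 cos 77.4° → N_wall = 200.51 N.
ΣF_x = 0: f_floor = N_wall = 200.51 N.
μ_min = f_floor / N_floor = 200.51 / 1238 = 0.162.

μ_min ≈ 0.162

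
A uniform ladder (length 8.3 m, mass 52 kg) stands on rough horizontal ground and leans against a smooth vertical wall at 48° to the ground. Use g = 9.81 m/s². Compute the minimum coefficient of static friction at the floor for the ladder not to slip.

μ_min ≈ 0.450

ΣF_y = 0: N_floor = 52×9.81 = 510.12 N.
Torques about the foot: N_wall · 8.3 sin 48° = 52×9.81×4.15 cos 48° → N_wall = 229.66 N.
ΣF_x = 0: f_floor = N_wall = 229.66 N.
μ_min = f_floor / N_floor = 229.66 / 510.12 = 0.4502.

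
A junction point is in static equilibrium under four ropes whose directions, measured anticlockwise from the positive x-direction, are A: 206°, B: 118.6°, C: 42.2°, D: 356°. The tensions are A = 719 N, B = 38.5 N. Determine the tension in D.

T_D ≈ 330 N

Resolve: ΣF_x = 719 cos 206° + 38.5 cos 118.6° + T_C cos 42.2° + T_D cos 356° = 0.
        ΣF_y = 719 sin 206° + 38.5 sin 118.6° + T_C sin 42.2° + T_D sin 356° = 0.
The known terms sum to (-664.7, -281.4) N, so 0.7408 T_C + 0.9976 T_D = 664.7 and 0.6717 T_C − 0.0698 T_D = 281.4.
Solving simultaneously: T_C = 453.1 N, T_D = 329.8 N.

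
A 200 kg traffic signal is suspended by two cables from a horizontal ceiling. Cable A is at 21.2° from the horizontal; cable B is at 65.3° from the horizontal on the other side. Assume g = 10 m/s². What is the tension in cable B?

T_B ≈ 1870 N

Weight W = 200 × 10 = 2000 N acts straight down.
Horizontal: T_A cos 21.2° = T_B cos 65.3°  →  T_A = 0.4482 T_B.
Vertical: T_A sin 21.2° + T_B sin 65.3° = 2000.
Substituting the horizontal relation into the vertical equation gives 1.071 T_B = 2000, so T_B = 1868 N.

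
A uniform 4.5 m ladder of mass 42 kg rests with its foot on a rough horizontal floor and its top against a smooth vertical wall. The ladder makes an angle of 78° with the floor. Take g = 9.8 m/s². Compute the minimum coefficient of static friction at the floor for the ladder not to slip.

μ_min ≈ 0.106

ΣF_y = 0: N_floor = 42×9.8 = 411.6 N.
Torques about the foot: N_wall · 4.5 sin 78° = 42×9.8×2.25 cos 78° → N_wall = 43.744 N.
ΣF_x = 0: f_floor = N_wall = 43.744 N.
μ_min = f_floor / N_floor = 43.744 / 411.6 = 0.1063.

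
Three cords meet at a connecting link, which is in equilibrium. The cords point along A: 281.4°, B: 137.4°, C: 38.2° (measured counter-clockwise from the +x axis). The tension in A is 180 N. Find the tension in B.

Resolve: ΣF_x = 180 cos 281.4° + T_B cos 137.4° + T_C cos 38.2° = 0.
        ΣF_y = 180 sin 281.4° + T_B sin 137.4° + T_C sin 38.2° = 0.
The known terms sum to (35.58, -176.4) N, so -0.7361 T_B + 0.7859 T_C = -35.58 and 0.6769 T_B + 0.6184 T_C = 176.4.
Solving simultaneously: T_B = 162.8 N, T_C = 107.2 N.

T_B ≈ 163 N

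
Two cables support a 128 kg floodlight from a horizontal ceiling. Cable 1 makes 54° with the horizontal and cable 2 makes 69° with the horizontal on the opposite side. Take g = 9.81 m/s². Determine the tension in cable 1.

Weight W = 128 × 9.81 = 1256 N acts straight down.
Horizontal: T_1 cos 54° = T_2 cos 69°  →  T_2 = 1.64 T_1.
Vertical: T_1 sin 54° + T_2 sin 69° = 1256.
Substituting the horizontal relation into the vertical equation gives 2.34 T_1 = 1256, so T_1 = 536.6 N.

T_1 ≈ 537 N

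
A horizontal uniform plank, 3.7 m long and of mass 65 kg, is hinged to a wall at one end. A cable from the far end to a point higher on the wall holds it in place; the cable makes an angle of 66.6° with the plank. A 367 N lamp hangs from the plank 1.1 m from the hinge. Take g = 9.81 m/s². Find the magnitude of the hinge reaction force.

Take torques about the hinge: T sin 66.6° · 3.7 = 65×9.81×1.85 + 367×1.1 = 1583.4 N·m.
So T = 1583.4 / (0.9178 × 3.7) = 466.28 N.
ΣF_x = 0: H_x = T cos 66.6° = 185.18 N.
ΣF_y = 0: H_y = (65×9.81 + 367) − T sin 66.6° = 1004.6 − 427.93 = 576.72 N.
|H| = √(H_x² + H_y²) = √((185.18)² + (576.72)²) = 605.72 N.

|H| ≈ 606 N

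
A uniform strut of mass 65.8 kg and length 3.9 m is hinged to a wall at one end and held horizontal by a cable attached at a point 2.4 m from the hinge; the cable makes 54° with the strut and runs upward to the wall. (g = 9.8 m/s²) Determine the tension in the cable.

T ≈ 648 N

Take torques about the hinge: T sin 54° · 2.4 = 65.8×9.8×1.95 = 1257.4 N·m.
So T = 1257.4 / (0.8090 × 2.4) = 647.62 N.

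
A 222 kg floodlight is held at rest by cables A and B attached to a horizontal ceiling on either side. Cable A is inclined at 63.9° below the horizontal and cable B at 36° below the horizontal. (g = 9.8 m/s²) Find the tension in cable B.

Weight W = 222 × 9.8 = 2176 N acts straight down.
Horizontal: T_A cos 63.9° = T_B cos 36°  →  T_A = 1.839 T_B.
Vertical: T_A sin 63.9° + T_B sin 36° = 2176.
Substituting the horizontal relation into the vertical equation gives 2.239 T_B = 2176, so T_B = 971.6 N.

T_B ≈ 972 N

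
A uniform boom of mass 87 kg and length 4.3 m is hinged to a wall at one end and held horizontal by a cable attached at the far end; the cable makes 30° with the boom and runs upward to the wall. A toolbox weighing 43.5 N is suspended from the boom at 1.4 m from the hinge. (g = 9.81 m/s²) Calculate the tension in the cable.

T ≈ 882 N

Take torques about the hinge: T sin 30° · 4.3 = 87×9.81×2.15 + 43.5×1.4 = 1895.9 N·m.
So T = 1895.9 / (0.5000 × 4.3) = 881.8 N.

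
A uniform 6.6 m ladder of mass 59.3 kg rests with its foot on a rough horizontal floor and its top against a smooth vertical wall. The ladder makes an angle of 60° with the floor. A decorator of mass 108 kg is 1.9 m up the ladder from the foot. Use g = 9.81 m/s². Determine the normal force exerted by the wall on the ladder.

N_wall ≈ 344 N

Torques about the foot: N_wall · 6.6 sin 60° = 59.3×9.81×3.3 cos 60° + 108×9.81×1.9 cos 60° → N_wall = 344.02 N.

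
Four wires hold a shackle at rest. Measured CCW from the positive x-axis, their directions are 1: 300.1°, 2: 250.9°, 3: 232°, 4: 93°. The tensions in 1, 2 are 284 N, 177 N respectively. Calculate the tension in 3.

Resolve: ΣF_x = 284 cos 300.1° + 177 cos 250.9° + T_3 cos 232° + T_4 cos 93° = 0.
        ΣF_y = 284 sin 300.1° + 177 sin 250.9° + T_3 sin 232° + T_4 sin 93° = 0.
The known terms sum to (84.51, -413) N, so -0.6157 T_3 − 0.0523 T_4 = -84.51 and -0.7880 T_3 + 0.9986 T_4 = 413.
Solving simultaneously: T_3 = 95.70 N, T_4 = 489 N.

T_3 ≈ 95.7 N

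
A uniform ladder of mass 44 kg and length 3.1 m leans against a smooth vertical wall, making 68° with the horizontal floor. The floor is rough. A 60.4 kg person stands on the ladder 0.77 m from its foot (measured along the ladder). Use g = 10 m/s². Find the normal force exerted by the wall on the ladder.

N_wall ≈ 150 N

Torques about the foot: N_wall · 3.1 sin 68° = 44×10×1.55 cos 68° + 60.4×10×0.77 cos 68° → N_wall = 149.5 N.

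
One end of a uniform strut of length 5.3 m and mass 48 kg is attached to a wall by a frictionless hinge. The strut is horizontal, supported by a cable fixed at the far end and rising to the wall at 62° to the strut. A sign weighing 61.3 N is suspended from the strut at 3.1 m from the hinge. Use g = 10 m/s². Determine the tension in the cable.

T ≈ 312 N

Take torques about the hinge: T sin 62° · 5.3 = 48×10×2.65 + 61.3×3.1 = 1462 N·m.
So T = 1462 / (0.8829 × 5.3) = 312.42 N.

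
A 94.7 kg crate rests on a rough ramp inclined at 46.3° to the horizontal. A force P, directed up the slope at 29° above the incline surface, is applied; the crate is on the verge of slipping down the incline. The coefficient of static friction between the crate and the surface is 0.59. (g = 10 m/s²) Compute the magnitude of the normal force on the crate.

On the verge of sliding down the incline, friction equals μN and acts up the slope.
Perpendicular: N + P sin 29° = W cos 46.3° = 654.3 N.
Along incline: P cos 29° + μN = W sin 46.3° with W sin 46.3° = 684.6 N.
Solving the pair for P and N: P = 507.4 N, N = 408.3 N (and f = μN = 240.9 N).

N ≈ 408 N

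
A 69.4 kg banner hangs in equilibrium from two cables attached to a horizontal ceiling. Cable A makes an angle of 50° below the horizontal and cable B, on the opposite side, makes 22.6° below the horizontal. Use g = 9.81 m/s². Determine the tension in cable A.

T_A ≈ 659 N

Weight W = 69.4 × 9.81 = 680.8 N acts straight down.
Horizontal: T_A cos 50° = T_B cos 22.6°  →  T_B = 0.6963 T_A.
Vertical: T_A sin 50° + T_B sin 22.6° = 680.8.
Substituting the horizontal relation into the vertical equation gives 1.034 T_A = 680.8, so T_A = 658.7 N.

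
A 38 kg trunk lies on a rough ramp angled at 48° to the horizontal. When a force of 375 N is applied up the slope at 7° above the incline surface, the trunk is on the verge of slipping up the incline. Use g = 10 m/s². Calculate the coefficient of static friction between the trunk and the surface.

On the verge of sliding up the incline, friction is at its maximum μN and acts down the slope.
Perpendicular to incline: N = W cos 48° − P sin 7° = 254.3 − 45.7 = 208.6 N.
Along incline: P cos 7° − μN = W sin 48° → μ = −(W sin 48° − P cos 7°) / N = 0.4306.

μ ≈ 0.431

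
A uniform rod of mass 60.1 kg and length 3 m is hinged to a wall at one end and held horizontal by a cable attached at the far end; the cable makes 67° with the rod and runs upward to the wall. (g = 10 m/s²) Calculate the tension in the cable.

T ≈ 326 N

Take torques about the hinge: T sin 67° · 3 = 60.1×10×1.5 = 901.5 N·m.
So T = 901.5 / (0.9205 × 3) = 326.45 N.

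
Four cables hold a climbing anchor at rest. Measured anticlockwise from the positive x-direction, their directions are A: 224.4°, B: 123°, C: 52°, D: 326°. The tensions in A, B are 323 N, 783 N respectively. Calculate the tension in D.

T_D ≈ 785 N

Resolve: ΣF_x = 323 cos 224.4° + 783 cos 123° + T_C cos 52° + T_D cos 326° = 0.
        ΣF_y = 323 sin 224.4° + 783 sin 123° + T_C sin 52° + T_D sin 326° = 0.
The known terms sum to (-657.2, 430.7) N, so 0.6157 T_C + 0.8290 T_D = 657.2 and 0.7880 T_C − 0.5592 T_D = -430.7.
Solving simultaneously: T_C = 10.49 N, T_D = 785 N.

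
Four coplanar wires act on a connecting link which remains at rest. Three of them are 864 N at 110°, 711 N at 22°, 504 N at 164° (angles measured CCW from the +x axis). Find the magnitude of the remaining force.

F ≈ 1220 N

Sum the known components: ΣF_x = -120.8 N, ΣF_y = 1217 N.
For equilibrium the remaining force must supply (−ΣF_x, −ΣF_y) = (120.8, -1217) N.
Magnitude = √((120.8)² + (-1217)²) = 1223 N; direction = atan2(-1217, 120.8) = 275.7°.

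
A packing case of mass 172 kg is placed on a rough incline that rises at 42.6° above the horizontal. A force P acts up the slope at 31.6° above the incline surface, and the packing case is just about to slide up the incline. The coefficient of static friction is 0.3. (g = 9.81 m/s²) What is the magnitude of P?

On the verge of sliding up the incline, friction equals μN and acts down the slope.
Perpendicular: N + P sin 31.6° = W cos 42.6° = 1242 N.
Along incline: P cos 31.6° = W sin 42.6° + μN  with W sin 42.6° = 1142 N.
Solving the pair for P and N: P = 1501 N, N = 455.4 N (and f = μN = 136.6 N).

P ≈ 1500 N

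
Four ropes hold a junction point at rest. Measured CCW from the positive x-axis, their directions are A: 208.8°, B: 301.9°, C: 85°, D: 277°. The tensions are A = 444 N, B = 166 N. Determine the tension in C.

Resolve: ΣF_x = 444 cos 208.8° + 166 cos 301.9° + T_C cos 85° + T_D cos 277° = 0.
        ΣF_y = 444 sin 208.8° + 166 sin 301.9° + T_C sin 85° + T_D sin 277° = 0.
The known terms sum to (-301.4, -354.8) N, so 0.0872 T_C + 0.1219 T_D = 301.4 and 0.9962 T_C − 0.9925 T_D = 354.8.
Solving simultaneously: T_C = 1647 N, T_D = 1295 N.

T_C ≈ 1650 N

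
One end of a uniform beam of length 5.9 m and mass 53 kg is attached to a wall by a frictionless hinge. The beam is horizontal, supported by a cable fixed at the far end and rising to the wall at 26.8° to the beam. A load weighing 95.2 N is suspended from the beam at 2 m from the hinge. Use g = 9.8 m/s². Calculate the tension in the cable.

T ≈ 648 N

Take torques about the hinge: T sin 26.8° · 5.9 = 53×9.8×2.95 + 95.2×2 = 1722.6 N·m.
So T = 1722.6 / (0.4509 × 5.9) = 647.56 N.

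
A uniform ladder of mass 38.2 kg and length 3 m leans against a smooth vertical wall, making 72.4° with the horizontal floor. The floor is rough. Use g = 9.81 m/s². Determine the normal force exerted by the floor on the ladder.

ΣF_y = 0: N_floor = 38.2×9.81 = 374.74 N.

N_floor ≈ 375 N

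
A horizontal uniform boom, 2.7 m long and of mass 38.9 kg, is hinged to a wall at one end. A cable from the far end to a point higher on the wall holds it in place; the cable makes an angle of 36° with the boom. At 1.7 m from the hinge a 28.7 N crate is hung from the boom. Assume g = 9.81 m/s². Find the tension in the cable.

Take torques about the hinge: T sin 36° · 2.7 = 38.9×9.81×1.35 + 28.7×1.7 = 563.96 N·m.
So T = 563.96 / (0.5878 × 2.7) = 355.36 N.

T ≈ 355 N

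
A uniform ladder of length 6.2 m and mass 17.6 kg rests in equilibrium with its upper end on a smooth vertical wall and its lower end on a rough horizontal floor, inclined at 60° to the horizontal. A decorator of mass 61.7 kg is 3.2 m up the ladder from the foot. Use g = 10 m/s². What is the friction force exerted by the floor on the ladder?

f ≈ 235 N

Torques about the foot: N_wall · 6.2 sin 60° = 17.6×10×3.1 cos 60° + 61.7×10×3.2 cos 60° → N_wall = 234.66 N.
ΣF_x = 0: f_floor = N_wall = 234.66 N.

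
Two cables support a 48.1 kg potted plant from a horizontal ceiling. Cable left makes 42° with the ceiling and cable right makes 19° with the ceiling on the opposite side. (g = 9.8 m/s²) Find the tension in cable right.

Weight W = 48.1 × 9.8 = 471.4 N acts straight down.
Horizontal: T_left cos 42° = T_right cos 19°  →  T_left = 1.272 T_right.
Vertical: T_left sin 42° + T_right sin 19° = 471.4.
Substituting the horizontal relation into the vertical equation gives 1.177 T_right = 471.4, so T_right = 400.5 N.

T_right ≈ 401 N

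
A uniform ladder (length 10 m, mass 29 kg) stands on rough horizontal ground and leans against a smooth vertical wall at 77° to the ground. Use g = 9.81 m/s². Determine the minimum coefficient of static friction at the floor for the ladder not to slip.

μ_min ≈ 0.115

ΣF_y = 0: N_floor = 29×9.81 = 284.49 N.
Torques about the foot: N_wall · 10 sin 77° = 29×9.81×5 cos 77° → N_wall = 32.84 N.
ΣF_x = 0: f_floor = N_wall = 32.84 N.
μ_min = f_floor / N_floor = 32.84 / 284.49 = 0.1154.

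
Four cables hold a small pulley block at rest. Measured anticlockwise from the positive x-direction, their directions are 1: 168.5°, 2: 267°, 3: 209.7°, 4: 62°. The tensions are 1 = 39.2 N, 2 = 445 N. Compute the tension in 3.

Resolve: ΣF_x = 39.2 cos 168.5° + 445 cos 267° + T_3 cos 209.7° + T_4 cos 62° = 0.
        ΣF_y = 39.2 sin 168.5° + 445 sin 267° + T_3 sin 209.7° + T_4 sin 62° = 0.
The known terms sum to (-61.7, -436.6) N, so -0.8686 T_3 + 0.4695 T_4 = 61.7 and -0.4955 T_3 + 0.8829 T_4 = 436.6.
Solving simultaneously: T_3 = 281.6 N, T_4 = 652.5 N.

T_3 ≈ 282 N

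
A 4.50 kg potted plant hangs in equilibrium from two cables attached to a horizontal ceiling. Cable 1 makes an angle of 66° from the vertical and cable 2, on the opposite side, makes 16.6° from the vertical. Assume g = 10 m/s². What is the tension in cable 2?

Angles from the horizontal: cable 1 is 90° − 66° = 24°, cable 2 is 90° − 16.6° = 73.4°.
Weight W = 4.50 × 10 = 45 N acts straight down.
Horizontal: T_1 cos 24° = T_2 cos 73.4°  →  T_1 = 0.3127 T_2.
Vertical: T_1 sin 24° + T_2 sin 73.4° = 45.
Substituting the horizontal relation into the vertical equation gives 1.086 T_2 = 45, so T_2 = 41.45 N.

T_2 ≈ 41.5 N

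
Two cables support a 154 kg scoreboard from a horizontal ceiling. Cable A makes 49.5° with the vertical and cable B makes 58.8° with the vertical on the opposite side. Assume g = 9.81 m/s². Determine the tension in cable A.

T_A ≈ 1360 N

Angles from the horizontal: cable A is 90° − 49.5° = 40.5°, cable B is 90° − 58.8° = 31.2°.
Weight W = 154 × 9.81 = 1511 N acts straight down.
Horizontal: T_A cos 40.5° = T_B cos 31.2°  →  T_B = 0.889 T_A.
Vertical: T_A sin 40.5° + T_B sin 31.2° = 1511.
Substituting the horizontal relation into the vertical equation gives 1.11 T_A = 1511, so T_A = 1361 N.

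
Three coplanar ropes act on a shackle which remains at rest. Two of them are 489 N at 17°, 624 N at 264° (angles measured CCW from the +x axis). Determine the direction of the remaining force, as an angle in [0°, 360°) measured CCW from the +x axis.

Sum the known components: ΣF_x = 402.4 N, ΣF_y = -477.6 N.
For equilibrium the remaining force must supply (−ΣF_x, −ΣF_y) = (-402.4, 477.6) N.
Magnitude = √((-402.4)² + (477.6)²) = 624.5 N; direction = atan2(477.6, -402.4) = 130.1°.

θ ≈ 130°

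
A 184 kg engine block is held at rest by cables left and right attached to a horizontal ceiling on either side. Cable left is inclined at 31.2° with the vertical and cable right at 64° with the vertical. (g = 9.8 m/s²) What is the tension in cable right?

Angles from the horizontal: cable left is 90° − 31.2° = 58.8°, cable right is 90° − 64° = 26°.
Weight W = 184 × 9.8 = 1803 N acts straight down.
Horizontal: T_left cos 58.8° = T_right cos 26°  →  T_left = 1.735 T_right.
Vertical: T_left sin 58.8° + T_right sin 26° = 1803.
Substituting the horizontal relation into the vertical equation gives 1.922 T_right = 1803, so T_right = 938 N.

T_right ≈ 938 N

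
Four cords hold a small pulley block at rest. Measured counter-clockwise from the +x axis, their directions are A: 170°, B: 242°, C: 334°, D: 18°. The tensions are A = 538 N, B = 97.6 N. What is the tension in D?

Resolve: ΣF_x = 538 cos 170° + 97.6 cos 242° + T_C cos 334° + T_D cos 18° = 0.
        ΣF_y = 538 sin 170° + 97.6 sin 242° + T_C sin 334° + T_D sin 18° = 0.
The known terms sum to (-575.6, 7.247) N, so 0.8988 T_C + 0.9511 T_D = 575.6 and -0.4384 T_C + 0.3090 T_D = -7.247.
Solving simultaneously: T_C = 266 N, T_D = 353.9 N.

T_D ≈ 354 N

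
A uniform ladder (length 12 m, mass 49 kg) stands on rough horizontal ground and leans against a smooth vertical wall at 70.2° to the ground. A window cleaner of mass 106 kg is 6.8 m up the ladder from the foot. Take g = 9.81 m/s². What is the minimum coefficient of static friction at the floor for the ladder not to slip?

μ_min ≈ 0.196

ΣF_y = 0: N_floor = 49×9.81 + 106×9.81 = 1520.6 N.
Torques about the foot: N_wall · 12 sin 70.2° = 49×9.81×6 cos 70.2° + 106×9.81×6.8 cos 70.2° → N_wall = 298.67 N.
ΣF_x = 0: f_floor = N_wall = 298.67 N.
μ_min = f_floor / N_floor = 298.67 / 1520.6 = 0.1964.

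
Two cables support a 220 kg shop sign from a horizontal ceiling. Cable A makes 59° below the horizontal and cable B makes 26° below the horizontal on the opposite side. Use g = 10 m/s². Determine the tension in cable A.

T_A ≈ 1980 N

Weight W = 220 × 10 = 2200 N acts straight down.
Horizontal: T_A cos 59° = T_B cos 26°  →  T_B = 0.573 T_A.
Vertical: T_A sin 59° + T_B sin 26° = 2200.
Substituting the horizontal relation into the vertical equation gives 1.108 T_A = 2200, so T_A = 1985 N.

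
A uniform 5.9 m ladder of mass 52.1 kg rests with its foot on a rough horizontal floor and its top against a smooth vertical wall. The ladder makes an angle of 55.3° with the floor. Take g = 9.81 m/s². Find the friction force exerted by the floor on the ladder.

Torques about the foot: N_wall · 5.9 sin 55.3° = 52.1×9.81×2.95 cos 55.3° → N_wall = 176.95 N.
ΣF_x = 0: f_floor = N_wall = 176.95 N.

f ≈ 177 N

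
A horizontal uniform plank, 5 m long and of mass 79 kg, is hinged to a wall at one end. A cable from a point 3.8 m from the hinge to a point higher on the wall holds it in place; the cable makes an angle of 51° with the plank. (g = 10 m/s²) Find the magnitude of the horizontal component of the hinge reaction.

Take torques about the hinge: T sin 51° · 3.8 = 79×10×2.5 = 1975 N·m.
So T = 1975 / (0.7771 × 3.8) = 668.78 N.
ΣF_x = 0: H_x = T cos 51° = 420.87 N.

H_x ≈ 421 N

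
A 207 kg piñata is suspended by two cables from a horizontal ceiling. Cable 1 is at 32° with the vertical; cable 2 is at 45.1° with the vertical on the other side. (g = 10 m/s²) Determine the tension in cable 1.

T_1 ≈ 1500 N

Angles from the horizontal: cable 1 is 90° − 32° = 58°, cable 2 is 90° − 45.1° = 44.9°.
Weight W = 207 × 10 = 2070 N acts straight down.
Horizontal: T_1 cos 58° = T_2 cos 44.9°  →  T_2 = 0.7481 T_1.
Vertical: T_1 sin 58° + T_2 sin 44.9° = 2070.
Substituting the horizontal relation into the vertical equation gives 1.376 T_1 = 2070, so T_1 = 1504 N.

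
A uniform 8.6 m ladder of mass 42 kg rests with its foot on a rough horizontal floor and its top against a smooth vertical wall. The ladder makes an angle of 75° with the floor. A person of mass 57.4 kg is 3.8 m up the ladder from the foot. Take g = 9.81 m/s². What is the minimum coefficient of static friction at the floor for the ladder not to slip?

ΣF_y = 0: N_floor = 42×9.81 + 57.4×9.81 = 975.11 N.
Torques about the foot: N_wall · 8.6 sin 75° = 42×9.81×4.3 cos 75° + 57.4×9.81×3.8 cos 75° → N_wall = 121.87 N.
ΣF_x = 0: f_floor = N_wall = 121.87 N.
μ_min = f_floor / N_floor = 121.87 / 975.11 = 0.125.

μ_min ≈ 0.125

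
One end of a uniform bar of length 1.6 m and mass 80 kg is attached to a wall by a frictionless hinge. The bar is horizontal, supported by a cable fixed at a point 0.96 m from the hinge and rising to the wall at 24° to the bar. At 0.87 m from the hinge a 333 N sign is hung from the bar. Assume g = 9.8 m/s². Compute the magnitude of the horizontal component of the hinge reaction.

Take torques about the hinge: T sin 24° · 0.96 = 80×9.8×0.8 + 333×0.87 = 916.91 N·m.
So T = 916.91 / (0.4067 × 0.96) = 2348.2 N.
ΣF_x = 0: H_x = T cos 24° = 2145.2 N.

H_x ≈ 2150 N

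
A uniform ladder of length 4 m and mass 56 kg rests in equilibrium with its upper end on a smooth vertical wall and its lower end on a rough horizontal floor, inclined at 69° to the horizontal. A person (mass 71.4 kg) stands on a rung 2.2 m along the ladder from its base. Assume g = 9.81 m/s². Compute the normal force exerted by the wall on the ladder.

N_wall ≈ 253 N

Torques about the foot: N_wall · 4 sin 69° = 56×9.81×2 cos 69° + 71.4×9.81×2.2 cos 69° → N_wall = 253.32 N.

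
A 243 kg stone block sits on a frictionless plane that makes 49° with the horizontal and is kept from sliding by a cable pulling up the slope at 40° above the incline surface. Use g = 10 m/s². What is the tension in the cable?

Take axes along and perpendicular to the incline. Weight components: W sin 49° = 1834 N down-slope, W cos 49° = 1594 N into the surface.
Along incline: T cos 40° = W sin 49° → T = 2394 N.
Perpendicular: N = W cos 49° − T sin 40° = 55.36 N.

T ≈ 2390 N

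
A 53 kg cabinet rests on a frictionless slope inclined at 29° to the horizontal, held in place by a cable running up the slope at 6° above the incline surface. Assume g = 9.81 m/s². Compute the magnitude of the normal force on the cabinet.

N ≈ 428 N

Take axes along and perpendicular to the incline. Weight components: W sin 29° = 252.1 N down-slope, W cos 29° = 454.7 N into the surface.
Along incline: T cos 6° = W sin 29° → T = 253.5 N.
Perpendicular: N = W cos 29° − T sin 6° = 428.2 N.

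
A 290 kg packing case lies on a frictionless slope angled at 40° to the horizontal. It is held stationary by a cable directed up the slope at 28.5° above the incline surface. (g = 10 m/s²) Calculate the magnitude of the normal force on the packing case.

Take axes along and perpendicular to the incline. Weight components: W sin 40° = 1864 N down-slope, W cos 40° = 2222 N into the surface.
Along incline: T cos 28.5° = W sin 40° → T = 2121 N.
Perpendicular: N = W cos 40° − T sin 28.5° = 1209 N.

N ≈ 1210 N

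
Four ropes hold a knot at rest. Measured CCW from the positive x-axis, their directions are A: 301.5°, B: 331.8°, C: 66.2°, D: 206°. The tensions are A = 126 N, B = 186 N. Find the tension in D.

Resolve: ΣF_x = 126 cos 301.5° + 186 cos 331.8° + T_C cos 66.2° + T_D cos 206° = 0.
        ΣF_y = 126 sin 301.5° + 186 sin 331.8° + T_C sin 66.2° + T_D sin 206° = 0.
The known terms sum to (229.8, -195.3) N, so 0.4035 T_C − 0.8988 T_D = -229.8 and 0.9150 T_C − 0.4384 T_D = 195.3.
Solving simultaneously: T_C = 428 N, T_D = 447.8 N.

T_D ≈ 448 N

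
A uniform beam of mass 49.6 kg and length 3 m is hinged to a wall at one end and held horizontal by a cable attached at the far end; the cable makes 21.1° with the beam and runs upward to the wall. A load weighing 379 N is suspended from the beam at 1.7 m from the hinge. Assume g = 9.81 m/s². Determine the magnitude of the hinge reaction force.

Take torques about the hinge: T sin 21.1° · 3 = 49.6×9.81×1.5 + 379×1.7 = 1374.2 N·m.
So T = 1374.2 / (0.3600 × 3) = 1272.4 N.
ΣF_x = 0: H_x = T cos 21.1° = 1187.1 N.
ΣF_y = 0: H_y = (49.6×9.81 + 379) − T sin 21.1° = 865.58 − 458.05 = 407.52 N.
|H| = √(H_x² + H_y²) = √((1187.1)² + (407.52)²) = 1255.1 N.

|H| ≈ 1260 N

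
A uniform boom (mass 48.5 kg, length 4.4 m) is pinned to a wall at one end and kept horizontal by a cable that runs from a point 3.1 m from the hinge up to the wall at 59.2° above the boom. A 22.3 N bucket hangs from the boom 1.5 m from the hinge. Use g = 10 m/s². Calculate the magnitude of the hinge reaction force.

Take torques about the hinge: T sin 59.2° · 3.1 = 48.5×10×2.2 + 22.3×1.5 = 1100.5 N·m.
So T = 1100.5 / (0.8590 × 3.1) = 413.27 N.
ΣF_x = 0: H_x = T cos 59.2° = 211.61 N.
ΣF_y = 0: H_y = (48.5×10 + 22.3) − T sin 59.2° = 507.3 − 354.98 = 152.32 N.
|H| = √(H_x² + H_y²) = √((211.61)² + (152.32)²) = 260.73 N.

|H| ≈ 261 N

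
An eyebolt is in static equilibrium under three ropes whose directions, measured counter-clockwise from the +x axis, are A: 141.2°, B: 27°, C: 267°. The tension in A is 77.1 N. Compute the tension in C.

T_C ≈ 81.2 N

Resolve: ΣF_x = 77.1 cos 141.2° + T_B cos 27° + T_C cos 267° = 0.
        ΣF_y = 77.1 sin 141.2° + T_B sin 27° + T_C sin 267° = 0.
The known terms sum to (-60.09, 48.31) N, so 0.8910 T_B − 0.0523 T_C = 60.09 and 0.4540 T_B − 0.9986 T_C = -48.31.
Solving simultaneously: T_B = 72.21 N, T_C = 81.20 N.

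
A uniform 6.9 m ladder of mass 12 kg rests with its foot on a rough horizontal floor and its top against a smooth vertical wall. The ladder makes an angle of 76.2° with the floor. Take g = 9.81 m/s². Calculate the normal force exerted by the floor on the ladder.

N_floor ≈ 118 N

ΣF_y = 0: N_floor = 12×9.81 = 117.72 N.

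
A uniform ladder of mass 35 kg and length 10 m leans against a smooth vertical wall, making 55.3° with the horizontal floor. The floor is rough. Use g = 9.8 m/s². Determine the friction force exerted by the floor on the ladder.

Torques about the foot: N_wall · 10 sin 55.3° = 35×9.8×5 cos 55.3° → N_wall = 118.75 N.
ΣF_x = 0: f_floor = N_wall = 118.75 N.

f ≈ 119 N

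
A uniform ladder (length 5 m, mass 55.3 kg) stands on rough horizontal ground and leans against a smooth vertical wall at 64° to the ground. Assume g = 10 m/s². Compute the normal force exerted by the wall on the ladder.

Torques about the foot: N_wall · 5 sin 64° = 55.3×10×2.5 cos 64° → N_wall = 134.86 N.

N_wall ≈ 135 N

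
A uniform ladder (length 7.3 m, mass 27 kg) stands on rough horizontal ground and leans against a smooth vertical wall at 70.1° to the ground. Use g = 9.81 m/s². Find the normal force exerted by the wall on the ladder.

Torques about the foot: N_wall · 7.3 sin 70.1° = 27×9.81×3.65 cos 70.1° → N_wall = 47.941 N.

N_wall ≈ 47.9 N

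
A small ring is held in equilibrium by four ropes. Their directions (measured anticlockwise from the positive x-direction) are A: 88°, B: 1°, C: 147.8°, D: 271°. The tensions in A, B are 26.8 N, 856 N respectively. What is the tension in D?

T_D ≈ 588 N

Resolve: ΣF_x = 26.8 cos 88° + 856 cos 1° + T_C cos 147.8° + T_D cos 271° = 0.
        ΣF_y = 26.8 sin 88° + 856 sin 1° + T_C sin 147.8° + T_D sin 271° = 0.
The known terms sum to (856.8, 41.72) N, so -0.8462 T_C + 0.0175 T_D = -856.8 and 0.5329 T_C − 0.9998 T_D = -41.72.
Solving simultaneously: T_C = 1025 N, T_D = 587.8 N.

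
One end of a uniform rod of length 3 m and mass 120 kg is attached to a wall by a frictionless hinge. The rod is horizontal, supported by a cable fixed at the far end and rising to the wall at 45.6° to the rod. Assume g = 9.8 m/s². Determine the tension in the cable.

Take torques about the hinge: T sin 45.6° · 3 = 120×9.8×1.5 = 1764 N·m.
So T = 1764 / (0.7145 × 3) = 822.98 N.

T ≈ 823 N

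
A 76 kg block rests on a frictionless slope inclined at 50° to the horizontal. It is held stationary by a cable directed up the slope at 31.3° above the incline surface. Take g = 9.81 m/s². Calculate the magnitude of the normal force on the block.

N ≈ 132 N

Take axes along and perpendicular to the incline. Weight components: W sin 50° = 571.1 N down-slope, W cos 50° = 479.2 N into the surface.
Along incline: T cos 31.3° = W sin 50° → T = 668.4 N.
Perpendicular: N = W cos 50° − T sin 31.3° = 132 N.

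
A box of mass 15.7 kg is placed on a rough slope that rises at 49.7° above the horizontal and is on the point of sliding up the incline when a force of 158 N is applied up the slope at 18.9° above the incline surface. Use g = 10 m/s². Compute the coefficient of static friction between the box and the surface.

μ ≈ 0.591

On the verge of sliding up the incline, friction is at its maximum μN and acts down the slope.
Perpendicular to incline: N = W cos 49.7° − P sin 18.9° = 101.5 − 51.18 = 50.37 N.
Along incline: P cos 18.9° − μN = W sin 49.7° → μ = −(W sin 49.7° − P cos 18.9°) / N = 0.5905.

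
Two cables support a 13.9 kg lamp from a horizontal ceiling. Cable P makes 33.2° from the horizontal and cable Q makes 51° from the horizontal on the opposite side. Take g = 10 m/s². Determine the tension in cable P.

T_P ≈ 87.9 N

Weight W = 13.9 × 10 = 139 N acts straight down.
Horizontal: T_P cos 33.2° = T_Q cos 51°  →  T_Q = 1.33 T_P.
Vertical: T_P sin 33.2° + T_Q sin 51° = 139.
Substituting the horizontal relation into the vertical equation gives 1.581 T_P = 139, so T_P = 87.93 N.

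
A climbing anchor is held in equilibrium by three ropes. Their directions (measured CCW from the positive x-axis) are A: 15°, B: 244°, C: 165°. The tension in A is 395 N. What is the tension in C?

Resolve: ΣF_x = 395 cos 15° + T_B cos 244° + T_C cos 165° = 0.
        ΣF_y = 395 sin 15° + T_B sin 244° + T_C sin 165° = 0.
The known terms sum to (381.5, 102.2) N, so -0.4384 T_B − 0.9659 T_C = -381.5 and -0.8988 T_B + 0.2588 T_C = -102.2.
Solving simultaneously: T_B = 201.2 N, T_C = 303.7 N.

T_C ≈ 304 N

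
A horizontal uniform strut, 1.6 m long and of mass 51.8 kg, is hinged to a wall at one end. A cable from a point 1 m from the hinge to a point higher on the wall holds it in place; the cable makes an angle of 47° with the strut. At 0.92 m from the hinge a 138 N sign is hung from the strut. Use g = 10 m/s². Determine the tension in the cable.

Take torques about the hinge: T sin 47° · 1 = 51.8×10×0.8 + 138×0.92 = 541.36 N·m.
So T = 541.36 / (0.7314 × 1) = 740.22 N.

T ≈ 740 N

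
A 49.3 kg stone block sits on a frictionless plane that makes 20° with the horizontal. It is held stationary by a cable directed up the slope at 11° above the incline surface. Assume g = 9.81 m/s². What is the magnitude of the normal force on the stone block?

N ≈ 422 N

Take axes along and perpendicular to the incline. Weight components: W sin 20° = 165.4 N down-slope, W cos 20° = 454.5 N into the surface.
Along incline: T cos 11° = W sin 20° → T = 168.5 N.
Perpendicular: N = W cos 20° − T sin 11° = 422.3 N.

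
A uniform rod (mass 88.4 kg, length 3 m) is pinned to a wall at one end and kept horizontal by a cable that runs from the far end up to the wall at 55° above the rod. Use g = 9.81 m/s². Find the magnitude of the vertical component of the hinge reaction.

Take torques about the hinge: T sin 55° · 3 = 88.4×9.81×1.5 = 1300.8 N·m.
So T = 1300.8 / (0.8192 × 3) = 529.33 N.
ΣF_y = 0: H_y = (88.4×9.81) − T sin 55° = 867.2 − 433.6 = 433.6 N.

|H_y| ≈ 434 N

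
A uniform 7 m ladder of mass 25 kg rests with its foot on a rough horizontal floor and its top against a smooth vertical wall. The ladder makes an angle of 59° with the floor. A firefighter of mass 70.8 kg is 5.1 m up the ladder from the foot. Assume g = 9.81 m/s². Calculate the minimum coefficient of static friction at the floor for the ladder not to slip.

μ_min ≈ 0.402

ΣF_y = 0: N_floor = 25×9.81 + 70.8×9.81 = 939.8 N.
Torques about the foot: N_wall · 7 sin 59° = 25×9.81×3.5 cos 59° + 70.8×9.81×5.1 cos 59° → N_wall = 377.73 N.
ΣF_x = 0: f_floor = N_wall = 377.73 N.
μ_min = f_floor / N_floor = 377.73 / 939.8 = 0.4019.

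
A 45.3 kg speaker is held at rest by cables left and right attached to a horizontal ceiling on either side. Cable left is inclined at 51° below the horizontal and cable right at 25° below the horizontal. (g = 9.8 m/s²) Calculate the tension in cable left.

T_left ≈ 415 N

Weight W = 45.3 × 9.8 = 443.9 N acts straight down.
Horizontal: T_left cos 51° = T_right cos 25°  →  T_right = 0.6944 T_left.
Vertical: T_left sin 51° + T_right sin 25° = 443.9.
Substituting the horizontal relation into the vertical equation gives 1.071 T_left = 443.9, so T_left = 414.7 N.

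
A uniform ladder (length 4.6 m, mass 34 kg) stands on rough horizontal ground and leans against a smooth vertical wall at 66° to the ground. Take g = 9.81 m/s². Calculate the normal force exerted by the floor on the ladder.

N_floor ≈ 334 N

ΣF_y = 0: N_floor = 34×9.81 = 333.54 N.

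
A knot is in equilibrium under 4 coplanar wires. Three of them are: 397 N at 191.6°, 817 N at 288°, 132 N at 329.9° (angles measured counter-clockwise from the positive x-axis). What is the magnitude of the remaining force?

F ≈ 923 N

Sum the known components: ΣF_x = -22.22 N, ΣF_y = -923 N.
For equilibrium the remaining force must supply (−ΣF_x, −ΣF_y) = (22.22, 923) N.
Magnitude = √((22.22)² + (923)²) = 923.3 N; direction = atan2(923, 22.22) = 88.6°.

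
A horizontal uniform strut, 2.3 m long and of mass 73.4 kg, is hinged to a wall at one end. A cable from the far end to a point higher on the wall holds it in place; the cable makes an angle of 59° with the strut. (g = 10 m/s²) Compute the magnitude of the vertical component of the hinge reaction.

Take torques about the hinge: T sin 59° · 2.3 = 73.4×10×1.15 = 844.1 N·m.
So T = 844.1 / (0.8572 × 2.3) = 428.15 N.
ΣF_y = 0: H_y = (73.4×10) − T sin 59° = 734 − 367 = 367 N.

|H_y| ≈ 367 N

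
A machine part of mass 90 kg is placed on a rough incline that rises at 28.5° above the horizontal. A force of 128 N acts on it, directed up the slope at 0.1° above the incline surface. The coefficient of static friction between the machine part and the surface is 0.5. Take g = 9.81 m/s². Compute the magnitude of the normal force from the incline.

Axes along / perpendicular to the incline. W sin 28.5° = 421.3 N down-slope; W cos 28.5° = 775.9 N into the surface.
Perpendicular: N = W cos 28.5° − P sin 0.1° = 775.9 − 0.2234 = 775.7 N.
Along incline: P cos 0.1° + f = W sin 28.5° (friction acts up-slope) → f = 421.3 − 128 = 293.3 N.
|f| = 293.3 N ≤ μN = 387.8 N, so the machine part is indeed static.

N ≈ 776 N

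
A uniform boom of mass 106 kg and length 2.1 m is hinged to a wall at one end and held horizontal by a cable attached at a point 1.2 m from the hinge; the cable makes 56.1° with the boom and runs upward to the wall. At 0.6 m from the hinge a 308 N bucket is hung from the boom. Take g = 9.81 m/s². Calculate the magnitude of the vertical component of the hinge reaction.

|H_y| ≈ 284 N

Take torques about the hinge: T sin 56.1° · 1.2 = 106×9.81×1.05 + 308×0.6 = 1276.7 N·m.
So T = 1276.7 / (0.8300 × 1.2) = 1281.8 N.
ΣF_y = 0: H_y = (106×9.81 + 308) − T sin 56.1° = 1347.9 − 1063.9 = 283.98 N.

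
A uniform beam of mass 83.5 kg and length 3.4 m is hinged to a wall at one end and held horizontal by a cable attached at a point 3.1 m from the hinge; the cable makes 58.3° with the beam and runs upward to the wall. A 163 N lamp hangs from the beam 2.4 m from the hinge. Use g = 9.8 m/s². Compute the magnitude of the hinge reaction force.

Take torques about the hinge: T sin 58.3° · 3.1 = 83.5×9.8×1.7 + 163×2.4 = 1782.3 N·m.
So T = 1782.3 / (0.8508 × 3.1) = 675.75 N.
ΣF_x = 0: H_x = T cos 58.3° = 355.09 N.
ΣF_y = 0: H_y = (83.5×9.8 + 163) − T sin 58.3° = 981.3 − 574.94 = 406.36 N.
|H| = √(H_x² + H_y²) = √((355.09)² + (406.36)²) = 539.65 N.

|H| ≈ 540 N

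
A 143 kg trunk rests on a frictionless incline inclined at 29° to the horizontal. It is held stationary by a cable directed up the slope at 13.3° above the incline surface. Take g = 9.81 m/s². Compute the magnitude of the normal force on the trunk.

N ≈ 1070 N

Take axes along and perpendicular to the incline. Weight components: W sin 29° = 680.1 N down-slope, W cos 29° = 1227 N into the surface.
Along incline: T cos 13.3° = W sin 29° → T = 698.8 N.
Perpendicular: N = W cos 29° − T sin 13.3° = 1066 N.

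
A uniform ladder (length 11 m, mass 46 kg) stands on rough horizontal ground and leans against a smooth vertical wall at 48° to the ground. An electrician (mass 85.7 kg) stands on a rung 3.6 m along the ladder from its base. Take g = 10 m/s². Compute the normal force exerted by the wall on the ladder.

N_wall ≈ 460 N

Torques about the foot: N_wall · 11 sin 48° = 46×10×5.5 cos 48° + 85.7×10×3.6 cos 48° → N_wall = 459.63 N.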